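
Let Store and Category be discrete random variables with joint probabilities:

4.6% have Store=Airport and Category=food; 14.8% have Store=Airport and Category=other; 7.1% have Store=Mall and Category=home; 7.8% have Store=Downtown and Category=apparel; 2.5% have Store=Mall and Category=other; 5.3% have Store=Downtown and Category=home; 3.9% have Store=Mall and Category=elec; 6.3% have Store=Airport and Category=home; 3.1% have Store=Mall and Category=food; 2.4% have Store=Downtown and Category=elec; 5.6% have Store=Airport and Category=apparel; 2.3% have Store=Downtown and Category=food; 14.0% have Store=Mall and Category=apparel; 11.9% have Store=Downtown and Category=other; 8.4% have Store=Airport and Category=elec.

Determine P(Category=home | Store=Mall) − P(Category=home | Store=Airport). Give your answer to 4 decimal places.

0.0733

P(Store=Mall) = 0.031 + 0.140 + 0.039 + 0.071 + 0.025 = 0.306; P(Category=home | Store=Mall) = 0.071/0.306 = 0.23203.
P(Store=Airport) = 0.046 + 0.056 + 0.084 + 0.063 + 0.148 = 0.397; P(Category=home | Store=Airport) = 0.063/0.397 = 0.15869.
Difference = 0.0733.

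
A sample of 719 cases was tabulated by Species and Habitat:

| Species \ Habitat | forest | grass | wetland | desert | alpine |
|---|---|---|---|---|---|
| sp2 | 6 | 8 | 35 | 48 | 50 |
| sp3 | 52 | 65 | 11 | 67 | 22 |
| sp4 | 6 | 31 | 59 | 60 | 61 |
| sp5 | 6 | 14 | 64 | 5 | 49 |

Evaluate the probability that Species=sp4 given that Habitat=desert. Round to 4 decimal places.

0.3333

Total with Habitat=desert: 48 + 67 + 60 + 5 = 180.
P(Species=sp4 | Habitat=desert) = 60/180 = 0.3333.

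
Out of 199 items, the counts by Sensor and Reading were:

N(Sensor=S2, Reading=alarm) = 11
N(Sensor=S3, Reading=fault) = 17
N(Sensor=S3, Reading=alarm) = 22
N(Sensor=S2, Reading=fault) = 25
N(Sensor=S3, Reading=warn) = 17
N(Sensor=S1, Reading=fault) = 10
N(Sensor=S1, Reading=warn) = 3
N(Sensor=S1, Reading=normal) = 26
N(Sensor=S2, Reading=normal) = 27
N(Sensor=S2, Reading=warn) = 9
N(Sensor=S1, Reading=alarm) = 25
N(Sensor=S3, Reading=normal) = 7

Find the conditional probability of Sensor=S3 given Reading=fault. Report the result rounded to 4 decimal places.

0.3269

Total with Reading=fault: 10 + 25 + 17 = 52.
P(Sensor=S3 | Reading=fault) = 17/52 = 0.3269.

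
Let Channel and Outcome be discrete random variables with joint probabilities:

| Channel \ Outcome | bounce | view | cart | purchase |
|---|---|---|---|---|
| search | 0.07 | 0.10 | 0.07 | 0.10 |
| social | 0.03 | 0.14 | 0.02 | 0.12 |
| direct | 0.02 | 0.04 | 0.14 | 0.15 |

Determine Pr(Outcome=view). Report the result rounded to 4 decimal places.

0.2800

P(Outcome=view) = 0.10 + 0.14 + 0.04 = 0.28.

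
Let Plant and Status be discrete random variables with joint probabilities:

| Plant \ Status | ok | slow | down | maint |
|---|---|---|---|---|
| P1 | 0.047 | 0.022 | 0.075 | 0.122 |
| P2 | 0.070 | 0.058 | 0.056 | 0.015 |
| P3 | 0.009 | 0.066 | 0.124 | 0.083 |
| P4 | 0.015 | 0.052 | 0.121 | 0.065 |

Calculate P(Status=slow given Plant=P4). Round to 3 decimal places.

P(Plant=P4) = 0.015 + 0.052 + 0.121 + 0.065 = 0.253.
P(Status=slow | Plant=P4) = 0.052/0.253 = 0.206.

0.206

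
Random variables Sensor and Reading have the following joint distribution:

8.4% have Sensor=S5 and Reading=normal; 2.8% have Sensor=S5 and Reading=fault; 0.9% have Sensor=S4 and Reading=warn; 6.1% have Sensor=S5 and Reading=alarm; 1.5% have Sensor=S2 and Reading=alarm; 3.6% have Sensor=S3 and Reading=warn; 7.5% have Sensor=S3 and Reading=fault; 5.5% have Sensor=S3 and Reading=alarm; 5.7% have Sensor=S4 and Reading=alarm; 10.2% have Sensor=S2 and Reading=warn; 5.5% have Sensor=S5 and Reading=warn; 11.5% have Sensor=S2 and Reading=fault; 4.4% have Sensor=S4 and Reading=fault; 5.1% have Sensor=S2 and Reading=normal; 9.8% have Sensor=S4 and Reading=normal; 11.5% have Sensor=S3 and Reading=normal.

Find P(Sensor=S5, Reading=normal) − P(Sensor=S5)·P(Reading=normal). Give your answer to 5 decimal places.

P(Sensor=S5) = 0.084 + 0.055 + 0.061 + 0.028 = 0.228.
P(Reading=normal) = 0.051 + 0.115 + 0.098 + 0.084 = 0.348.
P(Sensor=S5, Reading=normal) − P(Sensor=S5)P(Reading=normal) = 0.084 − 0.228×0.348 = 0.00466.

0.00466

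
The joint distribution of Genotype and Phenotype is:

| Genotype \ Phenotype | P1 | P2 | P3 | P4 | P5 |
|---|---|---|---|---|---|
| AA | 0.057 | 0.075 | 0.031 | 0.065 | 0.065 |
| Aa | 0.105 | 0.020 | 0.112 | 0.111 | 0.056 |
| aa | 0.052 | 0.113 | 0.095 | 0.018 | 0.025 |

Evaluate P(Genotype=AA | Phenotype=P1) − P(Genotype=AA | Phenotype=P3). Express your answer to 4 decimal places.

0.1361

P(Phenotype=P1) = 0.057 + 0.105 + 0.052 = 0.214; P(Genotype=AA | Phenotype=P1) = 0.057/0.214 = 0.26636.
P(Phenotype=P3) = 0.031 + 0.112 + 0.095 = 0.238; P(Genotype=AA | Phenotype=P3) = 0.031/0.238 = 0.13025.
Difference = 0.1361.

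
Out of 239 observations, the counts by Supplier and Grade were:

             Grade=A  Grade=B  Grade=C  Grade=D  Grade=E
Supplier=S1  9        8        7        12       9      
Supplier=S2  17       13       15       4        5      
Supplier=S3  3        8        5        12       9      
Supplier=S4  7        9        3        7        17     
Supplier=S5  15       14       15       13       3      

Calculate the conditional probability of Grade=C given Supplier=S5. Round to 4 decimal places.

Total with Supplier=S5: 15 + 14 + 15 + 13 + 3 = 60.
P(Grade=C | Supplier=S5) = 15/60 = 0.2500.

0.2500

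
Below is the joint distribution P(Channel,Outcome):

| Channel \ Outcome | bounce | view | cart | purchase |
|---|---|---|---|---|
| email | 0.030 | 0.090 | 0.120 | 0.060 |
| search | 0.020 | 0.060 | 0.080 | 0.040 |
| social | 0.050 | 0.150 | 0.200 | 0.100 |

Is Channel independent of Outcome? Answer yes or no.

Every cell satisfies P(Channel,Outcome) = P(Channel)·P(Outcome). For instance P(Channel=social) = 0.500, P(Outcome=cart) = 0.400, and 0.500×0.400 = 0.200 matches the joint entry. So Channel and Outcome are independent.

yes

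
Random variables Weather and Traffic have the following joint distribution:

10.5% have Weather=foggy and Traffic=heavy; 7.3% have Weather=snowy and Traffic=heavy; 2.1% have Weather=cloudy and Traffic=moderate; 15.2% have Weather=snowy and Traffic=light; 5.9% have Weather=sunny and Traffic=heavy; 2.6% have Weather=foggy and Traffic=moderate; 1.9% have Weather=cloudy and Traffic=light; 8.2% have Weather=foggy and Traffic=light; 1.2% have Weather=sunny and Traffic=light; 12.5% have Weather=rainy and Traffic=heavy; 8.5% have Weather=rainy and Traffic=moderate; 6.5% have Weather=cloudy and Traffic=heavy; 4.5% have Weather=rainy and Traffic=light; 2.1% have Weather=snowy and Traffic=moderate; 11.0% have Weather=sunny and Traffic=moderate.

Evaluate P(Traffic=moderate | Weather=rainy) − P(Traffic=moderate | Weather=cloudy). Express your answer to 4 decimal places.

P(Weather=rainy) = 0.045 + 0.085 + 0.125 = 0.255; P(Traffic=moderate | Weather=rainy) = 0.085/0.255 = 0.33333.
P(Weather=cloudy) = 0.019 + 0.021 + 0.065 = 0.105; P(Traffic=moderate | Weather=cloudy) = 0.021/0.105 = 0.20000.
Difference = 0.1333.

0.1333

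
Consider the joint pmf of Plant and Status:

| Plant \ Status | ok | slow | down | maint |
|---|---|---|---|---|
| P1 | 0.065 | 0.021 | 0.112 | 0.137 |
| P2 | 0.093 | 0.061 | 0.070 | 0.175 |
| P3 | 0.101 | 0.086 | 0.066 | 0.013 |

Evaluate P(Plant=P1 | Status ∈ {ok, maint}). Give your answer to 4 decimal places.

0.3459

P(Status=ok) = 0.065 + 0.093 + 0.101 = 0.259.
P(Status=maint) = 0.137 + 0.175 + 0.013 = 0.325.
P(Status ∈ {ok, maint}) = 0.259 + 0.325 = 0.584; P(Plant=P1, Status ∈ {ok, maint}) = 0.065 + 0.137 = 0.202.
P(Plant=P1 | Status ∈ {ok, maint}) = 0.202/0.584 = 0.3459.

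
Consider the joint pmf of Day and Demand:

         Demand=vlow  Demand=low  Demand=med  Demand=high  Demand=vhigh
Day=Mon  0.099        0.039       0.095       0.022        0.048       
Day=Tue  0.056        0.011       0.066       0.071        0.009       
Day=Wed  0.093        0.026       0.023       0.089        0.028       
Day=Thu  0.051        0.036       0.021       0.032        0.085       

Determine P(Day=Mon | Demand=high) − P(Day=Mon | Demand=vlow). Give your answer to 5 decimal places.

-0.22830

P(Demand=high) = 0.022 + 0.071 + 0.089 + 0.032 = 0.214; P(Day=Mon | Demand=high) = 0.022/0.214 = 0.102804.
P(Demand=vlow) = 0.099 + 0.056 + 0.093 + 0.051 = 0.299; P(Day=Mon | Demand=vlow) = 0.099/0.299 = 0.331104.
Difference = -0.22830.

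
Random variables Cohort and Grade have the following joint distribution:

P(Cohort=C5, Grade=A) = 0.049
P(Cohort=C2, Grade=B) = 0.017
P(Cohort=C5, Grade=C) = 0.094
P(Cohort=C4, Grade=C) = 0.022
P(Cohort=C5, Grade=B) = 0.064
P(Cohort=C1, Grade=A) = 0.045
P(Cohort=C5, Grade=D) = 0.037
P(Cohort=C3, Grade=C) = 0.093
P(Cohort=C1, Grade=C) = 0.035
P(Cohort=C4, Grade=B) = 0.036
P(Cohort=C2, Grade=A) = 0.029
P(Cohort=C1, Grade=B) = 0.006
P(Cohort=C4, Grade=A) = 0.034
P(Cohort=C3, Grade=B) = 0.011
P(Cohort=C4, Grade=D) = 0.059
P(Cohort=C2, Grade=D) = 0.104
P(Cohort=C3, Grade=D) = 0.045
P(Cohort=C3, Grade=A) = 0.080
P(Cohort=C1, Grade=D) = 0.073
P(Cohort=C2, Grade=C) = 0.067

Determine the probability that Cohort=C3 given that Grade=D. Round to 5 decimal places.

P(Grade=D) = 0.073 + 0.104 + 0.045 + 0.059 + 0.037 = 0.318.
P(Cohort=C3 | Grade=D) = 0.045/0.318 = 0.14151.

0.14151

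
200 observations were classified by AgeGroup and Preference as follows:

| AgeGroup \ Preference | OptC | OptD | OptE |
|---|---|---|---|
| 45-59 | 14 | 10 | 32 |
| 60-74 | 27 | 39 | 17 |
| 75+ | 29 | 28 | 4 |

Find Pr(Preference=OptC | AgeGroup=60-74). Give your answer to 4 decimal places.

Total with AgeGroup=60-74: 27 + 39 + 17 = 83.
P(Preference=OptC | AgeGroup=60-74) = 27/83 = 0.3253.

0.3253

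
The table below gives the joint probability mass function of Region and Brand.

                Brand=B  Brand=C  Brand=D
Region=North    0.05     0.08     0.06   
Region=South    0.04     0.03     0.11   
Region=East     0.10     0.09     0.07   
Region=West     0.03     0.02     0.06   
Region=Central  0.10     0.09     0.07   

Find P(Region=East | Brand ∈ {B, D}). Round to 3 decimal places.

0.246

P(Brand=B) = 0.05 + 0.04 + 0.10 + 0.03 + 0.10 = 0.32.
P(Brand=D) = 0.06 + 0.11 + 0.07 + 0.06 + 0.07 = 0.37.
P(Brand ∈ {B, D}) = 0.32 + 0.37 = 0.69; P(Region=East, Brand ∈ {B, D}) = 0.10 + 0.07 = 0.17.
P(Region=East | Brand ∈ {B, D}) = 0.17/0.69 = 0.246.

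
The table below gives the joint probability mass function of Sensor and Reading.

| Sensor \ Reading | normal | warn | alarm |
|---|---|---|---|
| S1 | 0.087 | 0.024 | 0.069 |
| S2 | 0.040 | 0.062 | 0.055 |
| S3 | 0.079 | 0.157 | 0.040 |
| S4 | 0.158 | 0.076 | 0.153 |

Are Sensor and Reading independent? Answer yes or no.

no

P(Sensor=S3) = 0.276 and P(Reading=warn) = 0.319, so their product is 0.08804, but P(Sensor=S3, Reading=warn) = 0.157. Since these differ, Sensor and Reading are not independent.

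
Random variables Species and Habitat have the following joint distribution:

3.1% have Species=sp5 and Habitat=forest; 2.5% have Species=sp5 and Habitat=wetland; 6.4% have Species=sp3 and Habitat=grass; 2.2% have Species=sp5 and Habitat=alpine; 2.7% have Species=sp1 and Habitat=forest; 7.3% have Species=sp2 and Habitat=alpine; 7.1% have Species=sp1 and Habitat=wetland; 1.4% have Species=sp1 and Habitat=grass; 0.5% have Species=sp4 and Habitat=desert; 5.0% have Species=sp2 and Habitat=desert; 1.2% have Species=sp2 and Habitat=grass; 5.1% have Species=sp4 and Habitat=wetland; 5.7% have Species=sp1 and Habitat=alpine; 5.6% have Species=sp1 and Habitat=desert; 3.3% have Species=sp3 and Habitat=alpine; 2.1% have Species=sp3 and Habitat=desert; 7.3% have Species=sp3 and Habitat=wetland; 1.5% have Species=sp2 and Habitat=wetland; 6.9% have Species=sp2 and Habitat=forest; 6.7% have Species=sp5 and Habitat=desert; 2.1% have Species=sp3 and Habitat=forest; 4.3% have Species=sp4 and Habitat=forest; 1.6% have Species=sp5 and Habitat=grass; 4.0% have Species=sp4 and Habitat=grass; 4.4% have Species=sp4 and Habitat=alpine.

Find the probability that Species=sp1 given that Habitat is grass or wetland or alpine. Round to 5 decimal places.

P(Habitat=grass) = 0.014 + 0.012 + 0.064 + 0.040 + 0.016 = 0.146.
P(Habitat=wetland) = 0.071 + 0.015 + 0.073 + 0.051 + 0.025 = 0.235.
P(Habitat=alpine) = 0.057 + 0.073 + 0.033 + 0.044 + 0.022 = 0.229.
P(Habitat ∈ {grass, wetland, alpine}) = 0.146 + 0.235 + 0.229 = 0.610; P(Species=sp1, Habitat ∈ {grass, wetland, alpine}) = 0.014 + 0.071 + 0.057 = 0.142.
P(Species=sp1 | Habitat ∈ {grass, wetland, alpine}) = 0.142/0.610 = 0.23279.

0.23279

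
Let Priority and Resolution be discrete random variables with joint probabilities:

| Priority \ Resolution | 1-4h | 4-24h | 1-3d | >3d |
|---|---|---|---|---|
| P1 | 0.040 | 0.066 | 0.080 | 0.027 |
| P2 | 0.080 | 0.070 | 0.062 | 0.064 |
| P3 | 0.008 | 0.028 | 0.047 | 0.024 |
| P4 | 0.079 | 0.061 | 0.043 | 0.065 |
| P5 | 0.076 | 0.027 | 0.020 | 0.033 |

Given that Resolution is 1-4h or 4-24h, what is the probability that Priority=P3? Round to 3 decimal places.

P(Resolution=1-4h) = 0.040 + 0.080 + 0.008 + 0.079 + 0.076 = 0.283.
P(Resolution=4-24h) = 0.066 + 0.070 + 0.028 + 0.061 + 0.027 = 0.252.
P(Resolution ∈ {1-4h, 4-24h}) = 0.283 + 0.252 = 0.535; P(Priority=P3, Resolution ∈ {1-4h, 4-24h}) = 0.008 + 0.028 = 0.036.
P(Priority=P3 | Resolution ∈ {1-4h, 4-24h}) = 0.036/0.535 = 0.067.

0.067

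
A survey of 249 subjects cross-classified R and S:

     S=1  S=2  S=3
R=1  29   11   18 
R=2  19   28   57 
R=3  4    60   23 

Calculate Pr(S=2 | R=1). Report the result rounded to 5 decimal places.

0.18966

Total with R=1: 29 + 11 + 18 = 58.
P(S=2 | R=1) = 11/58 = 0.18966.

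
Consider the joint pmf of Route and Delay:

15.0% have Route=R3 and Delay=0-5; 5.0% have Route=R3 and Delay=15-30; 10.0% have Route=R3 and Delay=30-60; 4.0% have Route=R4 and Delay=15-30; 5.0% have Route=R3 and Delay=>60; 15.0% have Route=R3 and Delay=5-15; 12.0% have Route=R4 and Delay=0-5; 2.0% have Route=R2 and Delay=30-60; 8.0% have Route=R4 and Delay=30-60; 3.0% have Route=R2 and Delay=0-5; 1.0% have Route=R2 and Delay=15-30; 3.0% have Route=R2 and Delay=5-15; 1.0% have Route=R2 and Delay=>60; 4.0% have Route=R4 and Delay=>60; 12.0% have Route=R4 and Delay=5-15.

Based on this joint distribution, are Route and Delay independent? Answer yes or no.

yes

Every cell satisfies P(Route,Delay) = P(Route)·P(Delay). For instance P(Route=R2) = 0.100, P(Delay=5-15) = 0.300, and 0.100×0.300 = 0.030 matches the joint entry. So Route and Delay are independent.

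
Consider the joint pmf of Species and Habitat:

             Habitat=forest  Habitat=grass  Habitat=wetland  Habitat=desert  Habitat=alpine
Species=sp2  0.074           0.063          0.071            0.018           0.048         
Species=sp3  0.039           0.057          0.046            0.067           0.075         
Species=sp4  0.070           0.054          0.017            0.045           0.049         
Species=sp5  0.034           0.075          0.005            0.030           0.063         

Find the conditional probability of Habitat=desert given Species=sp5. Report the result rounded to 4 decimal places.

P(Species=sp5) = 0.034 + 0.075 + 0.005 + 0.030 + 0.063 = 0.207.
P(Habitat=desert | Species=sp5) = 0.030/0.207 = 0.1449.

0.1449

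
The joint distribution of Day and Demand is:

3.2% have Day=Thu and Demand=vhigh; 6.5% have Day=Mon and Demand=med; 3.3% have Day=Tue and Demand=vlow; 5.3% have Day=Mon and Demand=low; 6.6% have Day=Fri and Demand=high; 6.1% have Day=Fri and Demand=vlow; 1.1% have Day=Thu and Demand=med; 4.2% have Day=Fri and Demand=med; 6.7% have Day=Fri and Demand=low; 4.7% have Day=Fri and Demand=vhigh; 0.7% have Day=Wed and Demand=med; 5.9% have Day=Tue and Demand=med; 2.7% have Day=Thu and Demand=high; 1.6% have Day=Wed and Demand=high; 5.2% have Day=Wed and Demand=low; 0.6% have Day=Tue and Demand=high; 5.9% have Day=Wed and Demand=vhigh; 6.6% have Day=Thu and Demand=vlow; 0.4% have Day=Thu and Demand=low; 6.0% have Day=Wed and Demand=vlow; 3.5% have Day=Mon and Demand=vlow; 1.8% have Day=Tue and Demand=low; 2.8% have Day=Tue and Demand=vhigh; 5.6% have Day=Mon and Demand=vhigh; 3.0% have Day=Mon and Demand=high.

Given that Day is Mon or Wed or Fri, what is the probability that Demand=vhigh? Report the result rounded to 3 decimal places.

0.226

P(Day=Mon) = 0.035 + 0.053 + 0.065 + 0.030 + 0.056 = 0.239.
P(Day=Wed) = 0.060 + 0.052 + 0.007 + 0.016 + 0.059 = 0.194.
P(Day=Fri) = 0.061 + 0.067 + 0.042 + 0.066 + 0.047 = 0.283.
P(Day ∈ {Mon, Wed, Fri}) = 0.239 + 0.194 + 0.283 = 0.716; P(Demand=vhigh, Day ∈ {Mon, Wed, Fri}) = 0.056 + 0.059 + 0.047 = 0.162.
P(Demand=vhigh | Day ∈ {Mon, Wed, Fri}) = 0.162/0.716 = 0.226.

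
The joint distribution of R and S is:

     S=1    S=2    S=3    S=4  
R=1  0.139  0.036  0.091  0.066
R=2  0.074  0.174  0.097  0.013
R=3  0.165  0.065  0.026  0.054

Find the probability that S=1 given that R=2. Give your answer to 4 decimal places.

0.2067

P(R=2) = 0.074 + 0.174 + 0.097 + 0.013 = 0.358.
P(S=1 | R=2) = 0.074/0.358 = 0.2067.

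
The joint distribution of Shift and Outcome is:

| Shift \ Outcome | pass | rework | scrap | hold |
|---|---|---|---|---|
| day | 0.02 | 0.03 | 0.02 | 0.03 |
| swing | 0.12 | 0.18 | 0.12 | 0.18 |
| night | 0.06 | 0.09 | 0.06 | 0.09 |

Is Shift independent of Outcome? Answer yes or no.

yes

Every cell satisfies P(Shift,Outcome) = P(Shift)·P(Outcome). For instance P(Shift=day) = 0.10, P(Outcome=scrap) = 0.20, and 0.10×0.20 = 0.02 matches the joint entry. So Shift and Outcome are independent.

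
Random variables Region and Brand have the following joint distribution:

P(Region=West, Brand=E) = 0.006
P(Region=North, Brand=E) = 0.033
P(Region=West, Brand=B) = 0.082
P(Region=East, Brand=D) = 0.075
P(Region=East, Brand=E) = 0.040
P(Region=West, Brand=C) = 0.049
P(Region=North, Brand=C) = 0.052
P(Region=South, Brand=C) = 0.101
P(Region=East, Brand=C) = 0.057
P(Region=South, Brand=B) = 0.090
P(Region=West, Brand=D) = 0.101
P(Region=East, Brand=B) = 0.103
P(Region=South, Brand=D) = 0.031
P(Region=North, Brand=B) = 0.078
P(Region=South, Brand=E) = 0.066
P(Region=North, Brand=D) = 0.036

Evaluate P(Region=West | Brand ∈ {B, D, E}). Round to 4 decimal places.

P(Brand=B) = 0.078 + 0.090 + 0.103 + 0.082 = 0.353.
P(Brand=D) = 0.036 + 0.031 + 0.075 + 0.101 = 0.243.
P(Brand=E) = 0.033 + 0.066 + 0.040 + 0.006 = 0.145.
P(Brand ∈ {B, D, E}) = 0.353 + 0.243 + 0.145 = 0.741; P(Region=West, Brand ∈ {B, D, E}) = 0.082 + 0.101 + 0.006 = 0.189.
P(Region=West | Brand ∈ {B, D, E}) = 0.189/0.741 = 0.2551.

0.2551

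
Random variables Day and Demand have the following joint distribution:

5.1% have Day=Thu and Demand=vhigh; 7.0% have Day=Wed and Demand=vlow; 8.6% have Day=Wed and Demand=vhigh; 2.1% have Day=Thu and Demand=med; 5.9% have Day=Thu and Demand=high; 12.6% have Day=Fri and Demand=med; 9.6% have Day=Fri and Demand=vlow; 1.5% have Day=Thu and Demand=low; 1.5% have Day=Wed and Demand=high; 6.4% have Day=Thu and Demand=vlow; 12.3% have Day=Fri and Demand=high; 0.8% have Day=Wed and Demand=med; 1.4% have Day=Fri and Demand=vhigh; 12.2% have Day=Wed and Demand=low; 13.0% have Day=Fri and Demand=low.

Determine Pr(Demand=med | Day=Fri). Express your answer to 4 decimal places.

P(Day=Fri) = 0.096 + 0.130 + 0.126 + 0.123 + 0.014 = 0.489.
P(Demand=med | Day=Fri) = 0.126/0.489 = 0.2577.

0.2577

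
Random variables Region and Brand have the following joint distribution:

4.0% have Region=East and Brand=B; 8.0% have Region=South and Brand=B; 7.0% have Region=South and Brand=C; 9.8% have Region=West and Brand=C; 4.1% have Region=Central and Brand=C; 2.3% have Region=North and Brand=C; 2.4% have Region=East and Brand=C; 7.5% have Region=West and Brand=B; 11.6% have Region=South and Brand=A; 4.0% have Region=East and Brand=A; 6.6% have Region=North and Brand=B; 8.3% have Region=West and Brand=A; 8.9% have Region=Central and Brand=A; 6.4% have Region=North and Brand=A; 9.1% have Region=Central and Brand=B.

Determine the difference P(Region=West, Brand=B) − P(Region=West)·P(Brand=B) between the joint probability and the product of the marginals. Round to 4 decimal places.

P(Region=West) = 0.083 + 0.075 + 0.098 = 0.256.
P(Brand=B) = 0.066 + 0.080 + 0.040 + 0.075 + 0.091 = 0.352.
P(Region=West, Brand=B) − P(Region=West)P(Brand=B) = 0.075 − 0.256×0.352 = -0.0151.

-0.0151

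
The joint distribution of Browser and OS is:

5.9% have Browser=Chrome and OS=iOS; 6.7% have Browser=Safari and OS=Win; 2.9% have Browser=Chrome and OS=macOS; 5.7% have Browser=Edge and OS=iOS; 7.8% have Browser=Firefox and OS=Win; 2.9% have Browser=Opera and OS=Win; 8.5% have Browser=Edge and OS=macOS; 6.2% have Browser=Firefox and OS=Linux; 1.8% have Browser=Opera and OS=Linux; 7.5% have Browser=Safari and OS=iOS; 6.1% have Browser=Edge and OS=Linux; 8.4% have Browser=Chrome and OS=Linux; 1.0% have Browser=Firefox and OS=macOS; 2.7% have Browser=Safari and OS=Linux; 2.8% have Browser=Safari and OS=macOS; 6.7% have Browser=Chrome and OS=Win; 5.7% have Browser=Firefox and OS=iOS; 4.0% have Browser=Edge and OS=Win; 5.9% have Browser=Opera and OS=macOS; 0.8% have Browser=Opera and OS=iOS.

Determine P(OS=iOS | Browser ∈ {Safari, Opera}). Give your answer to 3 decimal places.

0.267

P(Browser=Safari) = 0.067 + 0.028 + 0.027 + 0.075 = 0.197.
P(Browser=Opera) = 0.029 + 0.059 + 0.018 + 0.008 = 0.114.
P(Browser ∈ {Safari, Opera}) = 0.197 + 0.114 = 0.311; P(OS=iOS, Browser ∈ {Safari, Opera}) = 0.075 + 0.008 = 0.083.
P(OS=iOS | Browser ∈ {Safari, Opera}) = 0.083/0.311 = 0.267.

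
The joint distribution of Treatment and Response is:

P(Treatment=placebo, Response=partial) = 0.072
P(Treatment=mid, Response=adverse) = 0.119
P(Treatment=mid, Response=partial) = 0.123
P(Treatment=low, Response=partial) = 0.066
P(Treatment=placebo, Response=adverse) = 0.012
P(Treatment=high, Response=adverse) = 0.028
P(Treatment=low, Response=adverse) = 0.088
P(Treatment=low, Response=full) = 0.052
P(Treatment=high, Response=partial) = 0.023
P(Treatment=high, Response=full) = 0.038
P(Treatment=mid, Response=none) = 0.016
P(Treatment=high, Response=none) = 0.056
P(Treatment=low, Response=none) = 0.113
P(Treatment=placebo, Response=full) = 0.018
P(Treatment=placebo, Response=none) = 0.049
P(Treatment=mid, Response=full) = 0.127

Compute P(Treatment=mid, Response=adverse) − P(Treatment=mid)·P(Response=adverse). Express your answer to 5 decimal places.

P(Treatment=mid) = 0.016 + 0.123 + 0.127 + 0.119 = 0.385.
P(Response=adverse) = 0.012 + 0.088 + 0.119 + 0.028 = 0.247.
P(Treatment=mid, Response=adverse) − P(Treatment=mid)P(Response=adverse) = 0.119 − 0.385×0.247 = 0.02391.

0.02391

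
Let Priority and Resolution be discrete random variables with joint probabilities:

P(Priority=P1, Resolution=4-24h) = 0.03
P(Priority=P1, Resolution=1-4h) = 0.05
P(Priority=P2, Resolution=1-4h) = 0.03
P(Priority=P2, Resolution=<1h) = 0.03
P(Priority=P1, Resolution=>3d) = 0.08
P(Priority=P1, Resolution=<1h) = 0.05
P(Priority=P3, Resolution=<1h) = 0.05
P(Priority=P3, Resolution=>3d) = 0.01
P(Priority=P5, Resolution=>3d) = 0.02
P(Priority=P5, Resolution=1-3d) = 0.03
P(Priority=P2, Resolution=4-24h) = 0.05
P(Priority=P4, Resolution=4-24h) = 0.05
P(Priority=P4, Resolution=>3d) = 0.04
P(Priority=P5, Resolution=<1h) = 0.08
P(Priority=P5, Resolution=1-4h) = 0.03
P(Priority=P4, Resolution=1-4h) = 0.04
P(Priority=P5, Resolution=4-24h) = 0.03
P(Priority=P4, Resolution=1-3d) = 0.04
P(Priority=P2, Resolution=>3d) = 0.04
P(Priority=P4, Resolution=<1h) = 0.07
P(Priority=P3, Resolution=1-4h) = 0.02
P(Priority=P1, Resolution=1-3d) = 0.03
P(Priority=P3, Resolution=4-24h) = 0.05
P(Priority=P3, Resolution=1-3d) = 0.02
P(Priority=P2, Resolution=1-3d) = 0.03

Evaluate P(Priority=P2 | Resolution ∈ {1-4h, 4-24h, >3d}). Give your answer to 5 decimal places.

0.21053

P(Resolution=1-4h) = 0.05 + 0.03 + 0.02 + 0.04 + 0.03 = 0.17.
P(Resolution=4-24h) = 0.03 + 0.05 + 0.05 + 0.05 + 0.03 = 0.21.
P(Resolution=>3d) = 0.08 + 0.04 + 0.01 + 0.04 + 0.02 = 0.19.
P(Resolution ∈ {1-4h, 4-24h, >3d}) = 0.17 + 0.21 + 0.19 = 0.57; P(Priority=P2, Resolution ∈ {1-4h, 4-24h, >3d}) = 0.03 + 0.05 + 0.04 = 0.12.
P(Priority=P2 | Resolution ∈ {1-4h, 4-24h, >3d}) = 0.12/0.57 = 0.21053.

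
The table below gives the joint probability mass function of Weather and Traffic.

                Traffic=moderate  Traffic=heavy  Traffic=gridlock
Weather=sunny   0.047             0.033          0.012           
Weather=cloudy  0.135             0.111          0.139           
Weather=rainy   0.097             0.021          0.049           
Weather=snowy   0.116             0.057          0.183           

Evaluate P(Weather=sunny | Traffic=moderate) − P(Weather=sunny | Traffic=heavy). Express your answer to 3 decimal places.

P(Traffic=moderate) = 0.047 + 0.135 + 0.097 + 0.116 = 0.395; P(Weather=sunny | Traffic=moderate) = 0.047/0.395 = 0.1190.
P(Traffic=heavy) = 0.033 + 0.111 + 0.021 + 0.057 = 0.222; P(Weather=sunny | Traffic=heavy) = 0.033/0.222 = 0.1486.
Difference = -0.030.

-0.030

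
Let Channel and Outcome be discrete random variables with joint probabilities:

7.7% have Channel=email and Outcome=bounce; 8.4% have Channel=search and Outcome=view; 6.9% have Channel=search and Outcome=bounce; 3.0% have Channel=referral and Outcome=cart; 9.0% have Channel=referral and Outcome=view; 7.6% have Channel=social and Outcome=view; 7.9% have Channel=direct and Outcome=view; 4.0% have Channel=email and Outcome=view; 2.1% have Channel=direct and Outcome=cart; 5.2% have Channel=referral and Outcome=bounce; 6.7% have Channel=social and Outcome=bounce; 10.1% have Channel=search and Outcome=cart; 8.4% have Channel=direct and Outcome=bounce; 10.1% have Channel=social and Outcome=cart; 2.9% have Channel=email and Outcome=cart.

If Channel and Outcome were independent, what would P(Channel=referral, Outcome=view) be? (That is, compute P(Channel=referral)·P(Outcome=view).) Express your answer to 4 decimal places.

P(Channel=referral) = 0.052 + 0.090 + 0.030 = 0.172.
P(Outcome=view) = 0.040 + 0.084 + 0.076 + 0.079 + 0.090 = 0.369.
Product: 0.172 × 0.369 = 0.0635.

0.0635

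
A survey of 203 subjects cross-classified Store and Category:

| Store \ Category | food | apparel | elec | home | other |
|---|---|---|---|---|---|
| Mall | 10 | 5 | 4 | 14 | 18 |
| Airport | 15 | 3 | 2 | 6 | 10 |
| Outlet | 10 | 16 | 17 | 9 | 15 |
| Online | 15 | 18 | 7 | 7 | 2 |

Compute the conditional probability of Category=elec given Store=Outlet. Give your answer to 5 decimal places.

0.25373

Total with Store=Outlet: 10 + 16 + 17 + 9 + 15 = 67.
P(Category=elec | Store=Outlet) = 17/67 = 0.25373.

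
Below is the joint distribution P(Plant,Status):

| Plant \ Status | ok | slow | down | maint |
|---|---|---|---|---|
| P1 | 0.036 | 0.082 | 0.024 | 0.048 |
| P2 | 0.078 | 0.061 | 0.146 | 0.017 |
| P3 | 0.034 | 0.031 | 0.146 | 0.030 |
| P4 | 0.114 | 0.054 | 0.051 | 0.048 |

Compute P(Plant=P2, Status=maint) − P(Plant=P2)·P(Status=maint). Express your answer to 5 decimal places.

-0.02619

P(Plant=P2) = 0.078 + 0.061 + 0.146 + 0.017 = 0.302.
P(Status=maint) = 0.048 + 0.017 + 0.030 + 0.048 = 0.143.
P(Plant=P2, Status=maint) − P(Plant=P2)P(Status=maint) = 0.017 − 0.302×0.143 = -0.02619.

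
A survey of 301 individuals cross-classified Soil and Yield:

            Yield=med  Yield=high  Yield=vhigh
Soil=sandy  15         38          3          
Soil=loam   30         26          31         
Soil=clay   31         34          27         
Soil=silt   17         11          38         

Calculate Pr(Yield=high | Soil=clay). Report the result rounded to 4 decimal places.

0.3696

Total with Soil=clay: 31 + 34 + 27 = 92.
P(Yield=high | Soil=clay) = 34/92 = 0.3696.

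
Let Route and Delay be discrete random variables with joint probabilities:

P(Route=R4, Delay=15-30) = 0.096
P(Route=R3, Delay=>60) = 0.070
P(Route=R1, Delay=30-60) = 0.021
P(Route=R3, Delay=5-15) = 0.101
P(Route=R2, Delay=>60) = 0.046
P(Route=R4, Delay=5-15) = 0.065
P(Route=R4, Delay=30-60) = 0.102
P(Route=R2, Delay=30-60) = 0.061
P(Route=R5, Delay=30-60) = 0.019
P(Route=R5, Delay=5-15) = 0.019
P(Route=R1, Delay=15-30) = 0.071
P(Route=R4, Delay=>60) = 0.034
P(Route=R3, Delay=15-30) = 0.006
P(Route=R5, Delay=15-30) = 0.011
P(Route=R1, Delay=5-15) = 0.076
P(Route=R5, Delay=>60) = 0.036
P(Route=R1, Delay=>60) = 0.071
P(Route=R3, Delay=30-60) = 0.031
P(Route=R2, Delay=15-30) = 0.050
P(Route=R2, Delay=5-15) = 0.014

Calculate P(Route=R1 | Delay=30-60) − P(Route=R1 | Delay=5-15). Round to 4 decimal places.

P(Delay=30-60) = 0.021 + 0.061 + 0.031 + 0.102 + 0.019 = 0.234; P(Route=R1 | Delay=30-60) = 0.021/0.234 = 0.08974.
P(Delay=5-15) = 0.076 + 0.014 + 0.101 + 0.065 + 0.019 = 0.275; P(Route=R1 | Delay=5-15) = 0.076/0.275 = 0.27636.
Difference = -0.1866.

-0.1866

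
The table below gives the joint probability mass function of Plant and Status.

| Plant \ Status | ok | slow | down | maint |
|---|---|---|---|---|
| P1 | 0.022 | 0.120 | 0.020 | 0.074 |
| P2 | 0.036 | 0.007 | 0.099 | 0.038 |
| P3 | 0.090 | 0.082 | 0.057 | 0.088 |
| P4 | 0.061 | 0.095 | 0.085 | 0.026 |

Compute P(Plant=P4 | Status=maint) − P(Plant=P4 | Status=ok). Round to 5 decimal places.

P(Status=maint) = 0.074 + 0.038 + 0.088 + 0.026 = 0.226; P(Plant=P4 | Status=maint) = 0.026/0.226 = 0.115044.
P(Status=ok) = 0.022 + 0.036 + 0.090 + 0.061 = 0.209; P(Plant=P4 | Status=ok) = 0.061/0.209 = 0.291866.
Difference = -0.17682.

-0.17682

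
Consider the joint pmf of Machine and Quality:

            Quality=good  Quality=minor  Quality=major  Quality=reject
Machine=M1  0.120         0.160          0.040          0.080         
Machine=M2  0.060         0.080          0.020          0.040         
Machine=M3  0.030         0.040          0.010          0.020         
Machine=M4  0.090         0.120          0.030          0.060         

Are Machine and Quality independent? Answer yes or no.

yes

Every cell satisfies P(Machine,Quality) = P(Machine)·P(Quality). For instance P(Machine=M3) = 0.100, P(Quality=good) = 0.300, and 0.100×0.300 = 0.030 matches the joint entry. So Machine and Quality are independent.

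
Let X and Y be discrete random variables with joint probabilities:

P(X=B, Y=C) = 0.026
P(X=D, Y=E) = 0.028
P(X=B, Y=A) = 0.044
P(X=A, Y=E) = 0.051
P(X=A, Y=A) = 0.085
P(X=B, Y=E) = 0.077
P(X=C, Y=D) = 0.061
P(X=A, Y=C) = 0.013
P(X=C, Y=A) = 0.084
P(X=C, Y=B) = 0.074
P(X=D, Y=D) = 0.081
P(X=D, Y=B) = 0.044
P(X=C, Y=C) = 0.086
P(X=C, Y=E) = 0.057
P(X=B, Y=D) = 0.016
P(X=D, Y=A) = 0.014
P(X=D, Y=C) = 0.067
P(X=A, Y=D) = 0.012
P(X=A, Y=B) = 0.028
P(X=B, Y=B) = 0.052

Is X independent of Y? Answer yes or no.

P(X=A) = 0.189 and P(Y=A) = 0.227, so their product is 0.04290, but P(X=A, Y=A) = 0.085. Since these differ, X and Y are not independent.

no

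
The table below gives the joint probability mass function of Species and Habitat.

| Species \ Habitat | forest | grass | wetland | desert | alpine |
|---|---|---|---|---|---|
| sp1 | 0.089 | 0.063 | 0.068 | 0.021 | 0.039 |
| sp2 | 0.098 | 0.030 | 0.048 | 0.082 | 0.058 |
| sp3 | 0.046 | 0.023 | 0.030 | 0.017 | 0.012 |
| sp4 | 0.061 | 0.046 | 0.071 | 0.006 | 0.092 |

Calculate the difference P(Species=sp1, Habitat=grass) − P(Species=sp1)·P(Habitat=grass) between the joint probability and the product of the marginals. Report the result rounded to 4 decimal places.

0.0176

P(Species=sp1) = 0.089 + 0.063 + 0.068 + 0.021 + 0.039 = 0.280.
P(Habitat=grass) = 0.063 + 0.030 + 0.023 + 0.046 = 0.162.
P(Species=sp1, Habitat=grass) − P(Species=sp1)P(Habitat=grass) = 0.063 − 0.280×0.162 = 0.0176.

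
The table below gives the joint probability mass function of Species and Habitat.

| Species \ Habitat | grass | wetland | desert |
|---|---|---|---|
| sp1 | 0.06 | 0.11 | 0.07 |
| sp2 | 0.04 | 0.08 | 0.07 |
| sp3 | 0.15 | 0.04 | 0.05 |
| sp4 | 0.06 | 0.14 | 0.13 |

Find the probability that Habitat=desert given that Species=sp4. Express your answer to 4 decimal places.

P(Species=sp4) = 0.06 + 0.14 + 0.13 = 0.33.
P(Habitat=desert | Species=sp4) = 0.13/0.33 = 0.3939.

0.3939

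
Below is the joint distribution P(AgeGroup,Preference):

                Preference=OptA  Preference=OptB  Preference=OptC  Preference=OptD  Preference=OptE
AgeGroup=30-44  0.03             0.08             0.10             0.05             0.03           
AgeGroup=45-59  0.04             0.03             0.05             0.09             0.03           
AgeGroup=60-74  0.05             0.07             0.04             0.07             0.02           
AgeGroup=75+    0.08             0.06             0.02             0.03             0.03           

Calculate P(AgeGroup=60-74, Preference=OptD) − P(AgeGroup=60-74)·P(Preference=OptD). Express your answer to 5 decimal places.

P(AgeGroup=60-74) = 0.05 + 0.07 + 0.04 + 0.07 + 0.02 = 0.25.
P(Preference=OptD) = 0.05 + 0.09 + 0.07 + 0.03 = 0.24.
P(AgeGroup=60-74, Preference=OptD) − P(AgeGroup=60-74)P(Preference=OptD) = 0.07 − 0.25×0.24 = 0.01000.

0.01000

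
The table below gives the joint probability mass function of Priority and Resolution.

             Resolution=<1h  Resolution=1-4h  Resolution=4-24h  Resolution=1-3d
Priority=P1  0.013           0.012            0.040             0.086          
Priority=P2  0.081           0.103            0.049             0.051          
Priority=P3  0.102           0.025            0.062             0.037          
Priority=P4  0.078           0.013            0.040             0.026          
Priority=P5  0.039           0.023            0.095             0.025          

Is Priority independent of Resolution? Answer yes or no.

P(Priority=P2) = 0.284 and P(Resolution=1-4h) = 0.176, so their product is 0.04998, but P(Priority=P2, Resolution=1-4h) = 0.103. Since these differ, Priority and Resolution are not independent.

no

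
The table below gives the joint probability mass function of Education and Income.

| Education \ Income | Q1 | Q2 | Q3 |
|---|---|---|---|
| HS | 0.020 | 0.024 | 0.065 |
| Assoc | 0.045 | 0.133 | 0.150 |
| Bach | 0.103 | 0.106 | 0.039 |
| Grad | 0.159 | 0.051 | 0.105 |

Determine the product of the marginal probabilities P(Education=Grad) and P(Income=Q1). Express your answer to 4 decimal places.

0.1030

P(Education=Grad) = 0.159 + 0.051 + 0.105 = 0.315.
P(Income=Q1) = 0.020 + 0.045 + 0.103 + 0.159 = 0.327.
Product: 0.315 × 0.327 = 0.1030.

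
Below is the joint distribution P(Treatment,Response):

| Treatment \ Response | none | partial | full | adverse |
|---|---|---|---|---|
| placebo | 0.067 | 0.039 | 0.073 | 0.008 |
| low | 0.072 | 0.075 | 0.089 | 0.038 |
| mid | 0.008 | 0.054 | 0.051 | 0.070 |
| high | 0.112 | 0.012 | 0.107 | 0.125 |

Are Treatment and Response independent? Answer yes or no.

P(Treatment=high) = 0.356 and P(Response=partial) = 0.180, so their product is 0.06408, but P(Treatment=high, Response=partial) = 0.012. Since these differ, Treatment and Response are not independent.

no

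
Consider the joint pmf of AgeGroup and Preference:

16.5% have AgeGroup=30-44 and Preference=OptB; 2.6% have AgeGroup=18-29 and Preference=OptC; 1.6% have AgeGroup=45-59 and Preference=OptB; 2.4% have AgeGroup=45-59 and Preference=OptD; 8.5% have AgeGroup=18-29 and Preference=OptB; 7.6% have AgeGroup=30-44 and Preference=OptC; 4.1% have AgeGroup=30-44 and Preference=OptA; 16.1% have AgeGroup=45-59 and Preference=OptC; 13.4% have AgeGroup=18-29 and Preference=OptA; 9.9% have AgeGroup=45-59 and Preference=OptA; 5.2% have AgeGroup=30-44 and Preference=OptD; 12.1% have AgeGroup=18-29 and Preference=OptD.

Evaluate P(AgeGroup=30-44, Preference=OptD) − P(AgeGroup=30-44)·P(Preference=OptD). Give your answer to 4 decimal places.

P(AgeGroup=30-44) = 0.041 + 0.165 + 0.076 + 0.052 = 0.334.
P(Preference=OptD) = 0.121 + 0.052 + 0.024 = 0.197.
P(AgeGroup=30-44, Preference=OptD) − P(AgeGroup=30-44)P(Preference=OptD) = 0.052 − 0.334×0.197 = -0.0138.

-0.0138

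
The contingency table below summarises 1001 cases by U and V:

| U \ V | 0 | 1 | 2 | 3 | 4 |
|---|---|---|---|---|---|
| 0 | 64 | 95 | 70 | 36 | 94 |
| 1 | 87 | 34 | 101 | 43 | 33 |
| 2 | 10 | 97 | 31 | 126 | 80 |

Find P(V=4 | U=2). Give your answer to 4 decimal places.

0.2326

Total with U=2: 10 + 97 + 31 + 126 + 80 = 344.
P(V=4 | U=2) = 80/344 = 0.2326.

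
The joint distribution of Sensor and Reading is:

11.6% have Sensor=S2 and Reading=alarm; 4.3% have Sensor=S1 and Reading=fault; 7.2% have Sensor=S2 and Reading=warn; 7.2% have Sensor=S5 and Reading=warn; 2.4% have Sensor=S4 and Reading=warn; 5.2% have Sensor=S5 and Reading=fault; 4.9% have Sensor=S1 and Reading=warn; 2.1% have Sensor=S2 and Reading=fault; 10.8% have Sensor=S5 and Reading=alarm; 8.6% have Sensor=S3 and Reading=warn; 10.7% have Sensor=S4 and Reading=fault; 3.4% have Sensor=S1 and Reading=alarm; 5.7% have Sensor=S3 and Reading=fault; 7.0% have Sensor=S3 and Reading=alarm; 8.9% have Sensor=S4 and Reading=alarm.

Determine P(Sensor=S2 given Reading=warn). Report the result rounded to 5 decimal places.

P(Reading=warn) = 0.049 + 0.072 + 0.086 + 0.024 + 0.072 = 0.303.
P(Sensor=S2 | Reading=warn) = 0.072/0.303 = 0.23762.

0.23762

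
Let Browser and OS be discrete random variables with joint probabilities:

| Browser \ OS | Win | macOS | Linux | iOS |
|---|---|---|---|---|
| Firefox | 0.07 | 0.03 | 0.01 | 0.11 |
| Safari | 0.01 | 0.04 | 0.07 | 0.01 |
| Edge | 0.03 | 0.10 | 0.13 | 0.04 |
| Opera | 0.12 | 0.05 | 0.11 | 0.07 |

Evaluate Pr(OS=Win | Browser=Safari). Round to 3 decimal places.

0.077

P(Browser=Safari) = 0.01 + 0.04 + 0.07 + 0.01 = 0.13.
P(OS=Win | Browser=Safari) = 0.01/0.13 = 0.077.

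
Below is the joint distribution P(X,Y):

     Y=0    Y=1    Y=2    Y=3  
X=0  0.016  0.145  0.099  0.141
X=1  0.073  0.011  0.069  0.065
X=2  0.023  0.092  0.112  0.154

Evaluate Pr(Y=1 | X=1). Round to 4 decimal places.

P(X=1) = 0.073 + 0.011 + 0.069 + 0.065 = 0.218.
P(Y=1 | X=1) = 0.011/0.218 = 0.0505.

0.0505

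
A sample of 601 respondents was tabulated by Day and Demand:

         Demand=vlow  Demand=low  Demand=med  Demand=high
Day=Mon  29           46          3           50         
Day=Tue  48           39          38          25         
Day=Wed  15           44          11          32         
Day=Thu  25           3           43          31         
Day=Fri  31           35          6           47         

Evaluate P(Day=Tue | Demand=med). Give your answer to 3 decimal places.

Total with Demand=med: 3 + 38 + 11 + 43 + 6 = 101.
P(Day=Tue | Demand=med) = 38/101 = 0.376.

0.376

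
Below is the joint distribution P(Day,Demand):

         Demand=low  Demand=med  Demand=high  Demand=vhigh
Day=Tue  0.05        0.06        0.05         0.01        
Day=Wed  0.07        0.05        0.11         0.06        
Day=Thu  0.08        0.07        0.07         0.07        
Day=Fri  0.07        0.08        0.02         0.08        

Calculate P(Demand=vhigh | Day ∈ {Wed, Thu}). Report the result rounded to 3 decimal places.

P(Day=Wed) = 0.07 + 0.05 + 0.11 + 0.06 = 0.29.
P(Day=Thu) = 0.08 + 0.07 + 0.07 + 0.07 = 0.29.
P(Day ∈ {Wed, Thu}) = 0.29 + 0.29 = 0.58; P(Demand=vhigh, Day ∈ {Wed, Thu}) = 0.06 + 0.07 = 0.13.
P(Demand=vhigh | Day ∈ {Wed, Thu}) = 0.13/0.58 = 0.224.

0.224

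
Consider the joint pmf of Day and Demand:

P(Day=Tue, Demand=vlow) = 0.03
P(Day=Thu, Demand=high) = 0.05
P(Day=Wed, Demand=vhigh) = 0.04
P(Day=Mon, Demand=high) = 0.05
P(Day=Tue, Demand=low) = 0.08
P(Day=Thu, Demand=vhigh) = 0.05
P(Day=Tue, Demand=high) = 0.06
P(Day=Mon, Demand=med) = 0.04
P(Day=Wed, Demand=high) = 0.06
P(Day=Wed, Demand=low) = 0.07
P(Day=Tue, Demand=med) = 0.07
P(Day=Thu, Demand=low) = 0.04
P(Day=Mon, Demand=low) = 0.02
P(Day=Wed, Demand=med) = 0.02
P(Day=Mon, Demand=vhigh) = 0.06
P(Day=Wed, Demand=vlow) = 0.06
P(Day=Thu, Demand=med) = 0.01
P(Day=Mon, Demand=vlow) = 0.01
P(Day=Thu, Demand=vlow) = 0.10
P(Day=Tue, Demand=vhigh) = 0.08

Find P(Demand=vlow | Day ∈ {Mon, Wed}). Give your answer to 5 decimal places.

0.16279

P(Day=Mon) = 0.01 + 0.02 + 0.04 + 0.05 + 0.06 = 0.18.
P(Day=Wed) = 0.06 + 0.07 + 0.02 + 0.06 + 0.04 = 0.25.
P(Day ∈ {Mon, Wed}) = 0.18 + 0.25 = 0.43; P(Demand=vlow, Day ∈ {Mon, Wed}) = 0.01 + 0.06 = 0.07.
P(Demand=vlow | Day ∈ {Mon, Wed}) = 0.07/0.43 = 0.16279.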